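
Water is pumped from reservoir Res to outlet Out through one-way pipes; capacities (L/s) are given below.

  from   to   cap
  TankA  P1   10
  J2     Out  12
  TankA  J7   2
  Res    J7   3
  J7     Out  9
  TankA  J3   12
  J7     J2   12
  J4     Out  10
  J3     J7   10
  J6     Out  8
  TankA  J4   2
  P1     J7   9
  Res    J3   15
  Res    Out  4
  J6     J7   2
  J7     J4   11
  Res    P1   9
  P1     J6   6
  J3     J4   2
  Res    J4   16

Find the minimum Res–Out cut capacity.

36

Augment Res→Out: bottleneck 4, flow now 4.
Augment Res→J7→Out: bottleneck 3, flow now 7.
Augment Res→J4→Out: bottleneck 10, flow now 17.
Augment Res→P1→J6→Out: bottleneck 6, flow now 23.
Augment Res→P1→J7→Out: bottleneck 3, flow now 26.
Augment Res→J3→J7→Out: bottleneck 3, flow now 29.
Augment Res→J3→J7→J2→Out: bottleneck 7, flow now 36.
No augmenting path remains; maximum flow = 36.
By max-flow min-cut, the minimum cut capacity equals the max flow.
In the residual graph, reachable from Res: {Res, J3, J4}.
Min-cut edges: Res→P1 (9), Res→J7 (3), Res→Out (4), J3→J7 (10), J4→Out (10); capacity 9 + 3 + 4 + 10 + 10 = 36.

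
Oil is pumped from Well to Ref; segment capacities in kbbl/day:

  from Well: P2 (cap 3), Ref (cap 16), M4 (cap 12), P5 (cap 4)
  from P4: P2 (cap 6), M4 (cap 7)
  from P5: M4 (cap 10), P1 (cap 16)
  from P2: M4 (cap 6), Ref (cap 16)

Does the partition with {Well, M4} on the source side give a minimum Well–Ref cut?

Given cut capacity: 4 + 3 + 16 = 23.
Augment Well→Ref: bottleneck 16, flow now 16.
Augment Well→P2→Ref: bottleneck 3, flow now 19.
No augmenting path remains; maximum flow = 19.
In the residual graph, reachable from Well: {Well, P5, M4, P1}.
Min-cut edges: Well→P2 (3), Well→Ref (16); capacity 3 + 16 = 19.
Cut capacity 23 exceeds the max flow 19, so it is not minimum.

No — its capacity is 23, but the minimum cut has capacity 19.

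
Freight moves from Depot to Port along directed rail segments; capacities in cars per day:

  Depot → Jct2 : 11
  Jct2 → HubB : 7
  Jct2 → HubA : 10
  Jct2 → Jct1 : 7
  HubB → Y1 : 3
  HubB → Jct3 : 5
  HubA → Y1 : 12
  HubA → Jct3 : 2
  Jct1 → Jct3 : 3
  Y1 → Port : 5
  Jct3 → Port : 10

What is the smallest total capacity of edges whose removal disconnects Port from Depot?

Augment Depot→Jct2→HubB→Y1→Port: bottleneck 3, flow now 3.
Augment Depot→Jct2→HubB→Jct3→Port: bottleneck 4, flow now 7.
Augment Depot→Jct2→HubA→Y1→Port: bottleneck 2, flow now 9.
Augment Depot→Jct2→HubA→Jct3→Port: bottleneck 2, flow now 11.
No augmenting path remains; maximum flow = 11.
By max-flow min-cut, the minimum cut capacity equals the max flow.
In the residual graph, reachable from Depot: {Depot}.
Min-cut edges: Depot→Jct2 (11); capacity 11 = 11.

11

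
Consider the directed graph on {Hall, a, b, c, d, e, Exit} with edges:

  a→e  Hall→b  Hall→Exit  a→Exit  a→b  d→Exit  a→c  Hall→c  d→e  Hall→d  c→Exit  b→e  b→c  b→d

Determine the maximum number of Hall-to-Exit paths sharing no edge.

3

Assign every edge capacity 1; by Menger, the answer equals the max flow.
Path Hall→Exit (+1); total 1.
Path Hall→c→Exit (+1); total 2.
Path Hall→d→Exit (+1); total 3.
No residual Hall→Exit path; max flow = 3.
Certifying cut of size 3: {Hall→Exit, c→Exit, d→Exit}.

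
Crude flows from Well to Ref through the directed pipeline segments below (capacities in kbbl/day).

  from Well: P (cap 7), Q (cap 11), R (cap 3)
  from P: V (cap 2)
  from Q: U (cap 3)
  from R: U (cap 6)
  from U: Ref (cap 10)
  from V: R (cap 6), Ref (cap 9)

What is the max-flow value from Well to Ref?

8

Augment Well→P→V→Ref: bottleneck 2, flow now 2.
Augment Well→Q→U→Ref: bottleneck 3, flow now 5.
Augment Well→R→U→Ref: bottleneck 3, flow now 8.
No augmenting path remains; maximum flow = 8.
In the residual graph, reachable from Well: {Well, P, Q}.
Min-cut edges: Well→R (3), P→V (2), Q→U (3); capacity 3 + 2 + 3 = 8.
This cut is saturated, so no flow can exceed 8.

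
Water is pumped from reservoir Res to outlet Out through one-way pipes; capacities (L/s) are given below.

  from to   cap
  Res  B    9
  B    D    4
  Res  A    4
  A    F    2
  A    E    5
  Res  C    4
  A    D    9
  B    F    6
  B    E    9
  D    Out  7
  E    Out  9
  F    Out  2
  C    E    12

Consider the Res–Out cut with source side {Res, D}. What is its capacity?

Edges leaving {Res, D}: Res→A (4), Res→B (9), Res→C (4), D→Out (7).
Cut capacity = 4 + 9 + 4 + 7 = 24.

24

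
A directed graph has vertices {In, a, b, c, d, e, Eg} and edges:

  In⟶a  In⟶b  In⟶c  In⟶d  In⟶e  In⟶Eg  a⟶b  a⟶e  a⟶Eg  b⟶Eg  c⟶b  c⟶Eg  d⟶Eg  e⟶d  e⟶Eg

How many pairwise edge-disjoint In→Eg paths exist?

Assign every edge capacity 1; by Menger, the answer equals the max flow.
Path In→Eg (+1); total 1.
Path In→a→Eg (+1); total 2.
Path In→b→Eg (+1); total 3.
Path In→c→Eg (+1); total 4.
Path In→d→Eg (+1); total 5.
Path In→e→Eg (+1); total 6.
No residual In→Eg path; max flow = 6.
Certifying cut of size 6: {In→Eg, In→a, In→b, In→c, In→d, In→e}.

6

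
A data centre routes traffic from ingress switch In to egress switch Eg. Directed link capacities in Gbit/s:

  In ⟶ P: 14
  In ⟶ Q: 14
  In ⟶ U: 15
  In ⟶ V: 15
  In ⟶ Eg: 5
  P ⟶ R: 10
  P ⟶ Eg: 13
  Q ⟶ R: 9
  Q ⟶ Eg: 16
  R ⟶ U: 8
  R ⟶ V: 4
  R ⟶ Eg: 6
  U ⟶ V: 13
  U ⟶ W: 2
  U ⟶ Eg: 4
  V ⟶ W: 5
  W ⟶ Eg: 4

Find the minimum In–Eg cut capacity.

Augment In→Eg: bottleneck 5, flow now 5.
Augment In→P→Eg: bottleneck 13, flow now 18.
Augment In→Q→Eg: bottleneck 14, flow now 32.
Augment In→U→Eg: bottleneck 4, flow now 36.
Augment In→P→R→Eg: bottleneck 1, flow now 37.
Augment In→U→W→Eg: bottleneck 2, flow now 39.
Augment In→V→W→Eg: bottleneck 2, flow now 41.
No augmenting path remains; maximum flow = 41.
By max-flow min-cut, the minimum cut capacity equals the max flow.
In the residual graph, reachable from In: {In, U, V, W}.
Min-cut edges: In→P (14), In→Q (14), In→Eg (5), U→Eg (4), W→Eg (4); capacity 14 + 14 + 5 + 4 + 4 = 41.

41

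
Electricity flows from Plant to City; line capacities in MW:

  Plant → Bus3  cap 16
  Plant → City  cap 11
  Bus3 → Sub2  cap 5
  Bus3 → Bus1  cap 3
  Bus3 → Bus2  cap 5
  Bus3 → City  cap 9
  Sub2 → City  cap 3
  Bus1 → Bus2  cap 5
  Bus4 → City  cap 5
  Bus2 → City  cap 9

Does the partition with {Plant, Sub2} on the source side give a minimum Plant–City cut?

Given cut capacity: 16 + 11 + 3 = 30.
Augment Plant→City: bottleneck 11, flow now 11.
Augment Plant→Bus3→City: bottleneck 9, flow now 20.
Augment Plant→Bus3→Sub2→City: bottleneck 3, flow now 23.
Augment Plant→Bus3→Bus2→City: bottleneck 4, flow now 27.
No augmenting path remains; maximum flow = 27.
In the residual graph, reachable from Plant: {Plant}.
Min-cut edges: Plant→Bus3 (16), Plant→City (11); capacity 16 + 11 = 27.
Cut capacity 30 exceeds the max flow 27, so it is not minimum.

No — its capacity is 30, but the minimum cut has capacity 27.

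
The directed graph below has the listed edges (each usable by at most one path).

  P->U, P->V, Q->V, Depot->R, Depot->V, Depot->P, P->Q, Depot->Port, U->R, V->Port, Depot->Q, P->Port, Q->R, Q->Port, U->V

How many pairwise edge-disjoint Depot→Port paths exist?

Assign every edge capacity 1; by Menger, the answer equals the max flow.
Path Depot→Port (+1); total 1.
Path Depot→P→Port (+1); total 2.
Path Depot→Q→Port (+1); total 3.
Path Depot→V→Port (+1); total 4.
No residual Depot→Port path; max flow = 4.
Certifying cut of size 4: {Depot→P, Depot→Port, Depot→Q, Depot→V}.

4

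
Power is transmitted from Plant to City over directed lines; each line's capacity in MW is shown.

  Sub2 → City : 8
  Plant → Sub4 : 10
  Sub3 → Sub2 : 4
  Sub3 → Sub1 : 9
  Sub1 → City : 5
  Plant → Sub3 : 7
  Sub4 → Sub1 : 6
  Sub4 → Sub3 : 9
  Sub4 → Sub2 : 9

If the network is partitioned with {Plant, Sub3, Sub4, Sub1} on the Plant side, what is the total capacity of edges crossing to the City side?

Edges leaving {Plant, Sub3, Sub4, Sub1}: Sub3→Sub2 (4), Sub4→Sub2 (9), Sub1→City (5).
Cut capacity = 4 + 9 + 5 = 18.

18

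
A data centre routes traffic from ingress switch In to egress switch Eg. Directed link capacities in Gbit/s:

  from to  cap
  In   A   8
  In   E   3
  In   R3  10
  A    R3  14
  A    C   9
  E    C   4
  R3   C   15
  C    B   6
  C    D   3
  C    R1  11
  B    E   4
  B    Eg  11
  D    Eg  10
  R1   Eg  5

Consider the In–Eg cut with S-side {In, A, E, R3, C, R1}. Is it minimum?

Yes — it is a minimum cut (capacity 14).

Given cut capacity: 6 + 3 + 5 = 14.
Augment In→A→C→B→Eg: bottleneck 6, flow now 6.
Augment In→A→C→D→Eg: bottleneck 2, flow now 8.
Augment In→E→C→D→Eg: bottleneck 1, flow now 9.
Augment In→E→C→R1→Eg: bottleneck 2, flow now 11.
Augment In→R3→C→R1→Eg: bottleneck 3, flow now 14.
No augmenting path remains; maximum flow = 14.
Cut capacity 14 equals the max flow, so it is a minimum cut.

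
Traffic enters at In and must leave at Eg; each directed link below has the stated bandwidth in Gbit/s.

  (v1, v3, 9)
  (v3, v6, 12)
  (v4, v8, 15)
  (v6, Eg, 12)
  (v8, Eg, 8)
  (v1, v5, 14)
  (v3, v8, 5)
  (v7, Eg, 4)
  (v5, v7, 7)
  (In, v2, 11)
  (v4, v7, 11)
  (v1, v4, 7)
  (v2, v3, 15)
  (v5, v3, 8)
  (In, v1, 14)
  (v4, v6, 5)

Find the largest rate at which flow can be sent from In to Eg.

Augment In→v1→v3→v6→Eg: bottleneck 9, flow now 9.
Augment In→v1→v4→v6→Eg: bottleneck 3, flow now 12.
Augment In→v1→v4→v7→Eg: bottleneck 2, flow now 14.
Augment In→v2→v3→v8→Eg: bottleneck 5, flow now 19.
Augment In→v2→v3→v1→v4→v7→Eg: bottleneck 2, flow now 21. (uses reverse residual edge)
Augment In→v2→v3→v6→v4→v8→Eg: bottleneck 3, flow now 24. (uses reverse residual edge)
No augmenting path remains; maximum flow = 24.
In the residual graph, reachable from In: {In, v1, v2, v3, v4, v5, v6, v7, v8}.
Min-cut edges: v6→Eg (12), v7→Eg (4), v8→Eg (8); capacity 12 + 4 + 8 = 24.
This cut is saturated, so no flow can exceed 24.

24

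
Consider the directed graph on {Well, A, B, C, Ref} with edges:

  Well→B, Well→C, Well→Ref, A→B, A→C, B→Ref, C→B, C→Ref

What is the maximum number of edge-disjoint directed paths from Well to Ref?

3

Assign every edge capacity 1; by Menger, the answer equals the max flow.
Path Well→Ref (+1); total 1.
Path Well→B→Ref (+1); total 2.
Path Well→C→Ref (+1); total 3.
No residual Well→Ref path; max flow = 3.
Certifying cut of size 3: {Well→B, Well→C, Well→Ref}.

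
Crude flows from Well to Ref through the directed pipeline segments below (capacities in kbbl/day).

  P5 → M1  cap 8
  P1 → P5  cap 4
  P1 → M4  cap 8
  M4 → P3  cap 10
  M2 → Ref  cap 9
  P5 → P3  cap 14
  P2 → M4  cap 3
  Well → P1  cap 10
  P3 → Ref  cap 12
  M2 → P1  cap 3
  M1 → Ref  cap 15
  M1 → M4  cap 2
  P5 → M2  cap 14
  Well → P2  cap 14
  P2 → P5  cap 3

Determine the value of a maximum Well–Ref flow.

Augment Well→P2→M4→P3→Ref: bottleneck 3, flow now 3.
Augment Well→P2→P5→M1→Ref: bottleneck 3, flow now 6.
Augment Well→P1→M4→P3→Ref: bottleneck 7, flow now 13.
Augment Well→P1→P5→M1→Ref: bottleneck 3, flow now 16.
No augmenting path remains; maximum flow = 16.
In the residual graph, reachable from Well: {Well, P2}.
Min-cut edges: Well→P1 (10), P2→M4 (3), P2→P5 (3); capacity 10 + 3 + 3 = 16.
This cut is saturated, so no flow can exceed 16.

16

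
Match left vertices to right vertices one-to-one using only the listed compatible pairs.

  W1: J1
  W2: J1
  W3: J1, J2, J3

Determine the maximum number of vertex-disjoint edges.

2

Unit-capacity flow: source→left, listed edges, right→sink; max matching = max flow.
Augmenting path W1→J1 (+1); matched 1.
Augmenting path W3→J2 (+1); matched 2.
No augmenting path remains; maximum matching = 2.
König certificate: {W3, J1} is a vertex cover of size 2 (every listed pair touches it), so no matching can be larger.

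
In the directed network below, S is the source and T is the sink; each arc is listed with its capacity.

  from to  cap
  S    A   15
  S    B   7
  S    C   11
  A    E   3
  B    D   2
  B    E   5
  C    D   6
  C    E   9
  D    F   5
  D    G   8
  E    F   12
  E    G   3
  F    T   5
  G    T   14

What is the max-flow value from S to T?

Augment S→A→E→F→T: bottleneck 3, flow now 3.
Augment S→B→D→F→T: bottleneck 2, flow now 5.
Augment S→B→E→G→T: bottleneck 3, flow now 8.
Augment S→C→D→G→T: bottleneck 6, flow now 14.
Augment S→B→E→F→D→G→T: bottleneck 2, flow now 16. (uses reverse residual edge)
No augmenting path remains; maximum flow = 16.
In the residual graph, reachable from S: {S, A, B, C, E, F}.
Min-cut edges: B→D (2), C→D (6), E→G (3), F→T (5); capacity 2 + 6 + 3 + 5 = 16.
This cut is saturated, so no flow can exceed 16.

16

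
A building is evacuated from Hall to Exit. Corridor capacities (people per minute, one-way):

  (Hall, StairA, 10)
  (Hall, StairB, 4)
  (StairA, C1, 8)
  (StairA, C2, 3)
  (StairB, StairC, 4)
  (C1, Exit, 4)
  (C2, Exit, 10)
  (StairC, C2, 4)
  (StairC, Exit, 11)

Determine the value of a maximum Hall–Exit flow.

11

Augment Hall→StairA→C1→Exit: bottleneck 4, flow now 4.
Augment Hall→StairA→C2→Exit: bottleneck 3, flow now 7.
Augment Hall→StairB→StairC→Exit: bottleneck 4, flow now 11.
No augmenting path remains; maximum flow = 11.
In the residual graph, reachable from Hall: {Hall, StairA, C1}.
Min-cut edges: Hall→StairB (4), StairA→C2 (3), C1→Exit (4); capacity 4 + 3 + 4 = 11.
This cut is saturated, so no flow can exceed 11.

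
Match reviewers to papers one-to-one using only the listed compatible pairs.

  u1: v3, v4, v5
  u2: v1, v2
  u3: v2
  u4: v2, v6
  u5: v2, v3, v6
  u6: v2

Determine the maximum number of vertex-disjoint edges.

Unit-capacity flow: source→left, listed edges, right→sink; max matching = max flow.
Augmenting path u1→v3 (+1); matched 1.
Augmenting path u2→v1 (+1); matched 2.
Augmenting path u3→v2 (+1); matched 3.
Augmenting path u4→v6 (+1); matched 4.
Augmenting path u5→v3→u1→v4 (+1); matched 5.
No augmenting path remains; maximum matching = 5.
König certificate: {u1, u2, u4, u5, v2} is a vertex cover of size 5 (every listed pair touches it), so no matching can be larger.

5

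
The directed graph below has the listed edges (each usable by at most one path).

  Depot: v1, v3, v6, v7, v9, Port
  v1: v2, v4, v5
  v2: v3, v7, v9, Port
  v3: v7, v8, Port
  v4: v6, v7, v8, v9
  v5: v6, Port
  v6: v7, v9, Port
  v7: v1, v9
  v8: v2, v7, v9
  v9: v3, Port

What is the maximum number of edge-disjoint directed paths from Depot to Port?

6

Assign every edge capacity 1; by Menger, the answer equals the max flow.
Path Depot→Port (+1); total 1.
Path Depot→v3→Port (+1); total 2.
Path Depot→v6→Port (+1); total 3.
Path Depot→v9→Port (+1); total 4.
Path Depot→v1→v2→Port (+1); total 5.
Path Depot→v7→v1→v5→Port (+1); total 6.
No residual Depot→Port path; max flow = 6.
Certifying cut of size 6: {Depot→Port, Depot→v1, Depot→v3, Depot→v6, Depot→v7, Depot→v9}.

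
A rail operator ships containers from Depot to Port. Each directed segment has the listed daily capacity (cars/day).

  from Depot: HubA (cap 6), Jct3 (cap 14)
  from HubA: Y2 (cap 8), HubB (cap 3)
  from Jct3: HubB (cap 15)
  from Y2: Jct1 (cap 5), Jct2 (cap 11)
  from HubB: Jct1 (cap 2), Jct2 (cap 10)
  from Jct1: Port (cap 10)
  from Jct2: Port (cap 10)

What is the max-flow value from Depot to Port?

17

Augment Depot→HubA→Y2→Jct1→Port: bottleneck 5, flow now 5.
Augment Depot→HubA→Y2→Jct2→Port: bottleneck 1, flow now 6.
Augment Depot→Jct3→HubB→Jct1→Port: bottleneck 2, flow now 8.
Augment Depot→Jct3→HubB→Jct2→Port: bottleneck 9, flow now 17.
No augmenting path remains; maximum flow = 17.
In the residual graph, reachable from Depot: {Depot, HubA, Jct3, Y2, HubB, Jct2}.
Min-cut edges: Y2→Jct1 (5), HubB→Jct1 (2), Jct2→Port (10); capacity 5 + 2 + 10 = 17.
This cut is saturated, so no flow can exceed 17.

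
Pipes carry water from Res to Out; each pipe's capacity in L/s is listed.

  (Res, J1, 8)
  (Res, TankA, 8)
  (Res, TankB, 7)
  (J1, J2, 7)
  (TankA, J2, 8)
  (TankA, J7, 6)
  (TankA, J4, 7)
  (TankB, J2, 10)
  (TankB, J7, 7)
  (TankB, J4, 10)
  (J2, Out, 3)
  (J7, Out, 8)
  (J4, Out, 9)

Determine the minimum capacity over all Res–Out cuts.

18

Augment Res→J1→J2→Out: bottleneck 3, flow now 3.
Augment Res→TankA→J7→Out: bottleneck 6, flow now 9.
Augment Res→TankA→J4→Out: bottleneck 2, flow now 11.
Augment Res→TankB→J7→Out: bottleneck 2, flow now 13.
Augment Res→TankB→J4→Out: bottleneck 5, flow now 18.
No augmenting path remains; maximum flow = 18.
By max-flow min-cut, the minimum cut capacity equals the max flow.
In the residual graph, reachable from Res: {Res, J1, J2}.
Min-cut edges: Res→TankA (8), Res→TankB (7), J2→Out (3); capacity 8 + 7 + 3 = 18.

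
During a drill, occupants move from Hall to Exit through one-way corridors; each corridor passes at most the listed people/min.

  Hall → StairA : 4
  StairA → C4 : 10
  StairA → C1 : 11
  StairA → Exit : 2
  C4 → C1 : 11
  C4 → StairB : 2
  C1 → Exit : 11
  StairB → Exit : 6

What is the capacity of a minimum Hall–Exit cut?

Augment Hall→StairA→Exit: bottleneck 2, flow now 2.
Augment Hall→StairA→C1→Exit: bottleneck 2, flow now 4.
No augmenting path remains; maximum flow = 4.
By max-flow min-cut, the minimum cut capacity equals the max flow.
In the residual graph, reachable from Hall: {Hall}.
Min-cut edges: Hall→StairA (4); capacity 4 = 4.

4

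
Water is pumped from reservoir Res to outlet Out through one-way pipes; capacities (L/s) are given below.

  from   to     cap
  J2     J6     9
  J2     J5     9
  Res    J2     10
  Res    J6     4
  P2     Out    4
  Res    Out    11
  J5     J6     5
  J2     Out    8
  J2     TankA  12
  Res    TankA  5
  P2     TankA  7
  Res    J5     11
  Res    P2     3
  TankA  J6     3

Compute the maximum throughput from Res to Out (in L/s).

Augment Res→Out: bottleneck 11, flow now 11.
Augment Res→P2→Out: bottleneck 3, flow now 14.
Augment Res→J2→Out: bottleneck 8, flow now 22.
No augmenting path remains; maximum flow = 22.
In the residual graph, reachable from Res: {Res, J2, J5, TankA, J6}.
Min-cut edges: Res→P2 (3), Res→Out (11), J2→Out (8); capacity 3 + 11 + 8 = 22.
This cut is saturated, so no flow can exceed 22.

22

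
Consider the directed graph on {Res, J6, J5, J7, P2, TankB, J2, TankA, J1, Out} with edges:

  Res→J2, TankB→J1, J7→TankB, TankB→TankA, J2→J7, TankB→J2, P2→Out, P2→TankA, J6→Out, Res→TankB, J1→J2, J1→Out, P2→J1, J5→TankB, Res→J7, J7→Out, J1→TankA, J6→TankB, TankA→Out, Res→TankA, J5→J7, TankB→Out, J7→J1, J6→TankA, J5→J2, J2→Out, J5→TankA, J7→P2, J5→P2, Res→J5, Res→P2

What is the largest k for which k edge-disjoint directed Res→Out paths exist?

Assign every edge capacity 1; by Menger, the answer equals the max flow.
Path Res→J7→Out (+1); total 1.
Path Res→P2→Out (+1); total 2.
Path Res→TankB→Out (+1); total 3.
Path Res→J2→Out (+1); total 4.
Path Res→TankA→Out (+1); total 5.
Path Res→J5→J7→J1→Out (+1); total 6.
No residual Res→Out path; max flow = 6.
Certifying cut of size 6: {Res→J2, Res→J5, Res→J7, Res→P2, Res→TankA, Res→TankB}.

6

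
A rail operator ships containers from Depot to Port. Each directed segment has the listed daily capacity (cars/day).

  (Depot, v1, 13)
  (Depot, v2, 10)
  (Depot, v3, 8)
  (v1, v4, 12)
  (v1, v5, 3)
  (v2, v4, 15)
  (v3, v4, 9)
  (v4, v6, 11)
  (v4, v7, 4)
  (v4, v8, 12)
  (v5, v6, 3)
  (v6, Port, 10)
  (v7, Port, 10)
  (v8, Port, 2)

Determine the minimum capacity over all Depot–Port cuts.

16

Augment Depot→v1→v4→v6→Port: bottleneck 10, flow now 10.
Augment Depot→v1→v4→v7→Port: bottleneck 2, flow now 12.
Augment Depot→v2→v4→v7→Port: bottleneck 2, flow now 14.
Augment Depot→v2→v4→v8→Port: bottleneck 2, flow now 16.
No augmenting path remains; maximum flow = 16.
By max-flow min-cut, the minimum cut capacity equals the max flow.
In the residual graph, reachable from Depot: {Depot, v1, v2, v3, v4, v5, v6, v8}.
Min-cut edges: v4→v7 (4), v6→Port (10), v8→Port (2); capacity 4 + 10 + 2 = 16.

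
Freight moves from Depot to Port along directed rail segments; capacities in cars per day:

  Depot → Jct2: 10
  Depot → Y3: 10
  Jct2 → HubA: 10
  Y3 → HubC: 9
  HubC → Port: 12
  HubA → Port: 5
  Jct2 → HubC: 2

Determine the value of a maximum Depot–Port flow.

16

Augment Depot→Jct2→HubA→Port: bottleneck 5, flow now 5.
Augment Depot→Jct2→HubC→Port: bottleneck 2, flow now 7.
Augment Depot→Y3→HubC→Port: bottleneck 9, flow now 16.
No augmenting path remains; maximum flow = 16.
In the residual graph, reachable from Depot: {Depot, Jct2, Y3, HubA}.
Min-cut edges: Jct2→HubC (2), Y3→HubC (9), HubA→Port (5); capacity 2 + 9 + 5 = 16.
This cut is saturated, so no flow can exceed 16.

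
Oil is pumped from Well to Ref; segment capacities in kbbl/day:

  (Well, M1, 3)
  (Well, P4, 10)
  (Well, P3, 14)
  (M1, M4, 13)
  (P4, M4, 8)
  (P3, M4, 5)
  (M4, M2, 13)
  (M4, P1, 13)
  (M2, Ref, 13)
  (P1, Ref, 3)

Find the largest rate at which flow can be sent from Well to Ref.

Augment Well→M1→M4→M2→Ref: bottleneck 3, flow now 3.
Augment Well→P4→M4→M2→Ref: bottleneck 8, flow now 11.
Augment Well→P3→M4→M2→Ref: bottleneck 2, flow now 13.
Augment Well→P3→M4→P1→Ref: bottleneck 3, flow now 16.
No augmenting path remains; maximum flow = 16.
In the residual graph, reachable from Well: {Well, P4, P3}.
Min-cut edges: Well→M1 (3), P4→M4 (8), P3→M4 (5); capacity 3 + 8 + 5 = 16.
This cut is saturated, so no flow can exceed 16.

16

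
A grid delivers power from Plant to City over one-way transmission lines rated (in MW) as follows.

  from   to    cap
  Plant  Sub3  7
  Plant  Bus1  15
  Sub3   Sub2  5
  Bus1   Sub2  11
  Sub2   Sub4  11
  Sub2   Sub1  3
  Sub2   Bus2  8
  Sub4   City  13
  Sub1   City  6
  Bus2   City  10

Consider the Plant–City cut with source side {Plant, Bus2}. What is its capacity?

32

Edges leaving {Plant, Bus2}: Plant→Sub3 (7), Plant→Bus1 (15), Bus2→City (10).
Cut capacity = 7 + 15 + 10 = 32.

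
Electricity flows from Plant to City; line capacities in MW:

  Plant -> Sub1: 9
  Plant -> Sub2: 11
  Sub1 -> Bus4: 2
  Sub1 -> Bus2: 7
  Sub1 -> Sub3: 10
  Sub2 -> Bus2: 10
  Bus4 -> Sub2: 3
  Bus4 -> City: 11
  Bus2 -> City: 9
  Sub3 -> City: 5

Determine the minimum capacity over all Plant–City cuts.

Augment Plant→Sub1→Bus4→City: bottleneck 2, flow now 2.
Augment Plant→Sub1→Bus2→City: bottleneck 7, flow now 9.
Augment Plant→Sub2→Bus2→City: bottleneck 2, flow now 11.
Augment Plant→Sub2→Bus2→Sub1→Sub3→City: bottleneck 5, flow now 16. (uses reverse residual edge)
No augmenting path remains; maximum flow = 16.
By max-flow min-cut, the minimum cut capacity equals the max flow.
In the residual graph, reachable from Plant: {Plant, Sub1, Sub2, Bus2, Sub3}.
Min-cut edges: Sub1→Bus4 (2), Bus2→City (9), Sub3→City (5); capacity 2 + 9 + 5 = 16.

16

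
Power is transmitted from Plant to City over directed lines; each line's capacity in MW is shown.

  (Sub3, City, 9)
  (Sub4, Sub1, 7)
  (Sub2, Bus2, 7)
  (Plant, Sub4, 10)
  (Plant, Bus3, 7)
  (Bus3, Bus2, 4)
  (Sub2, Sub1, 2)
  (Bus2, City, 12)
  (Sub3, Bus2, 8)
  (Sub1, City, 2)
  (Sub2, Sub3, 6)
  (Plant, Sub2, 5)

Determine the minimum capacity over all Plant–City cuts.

Augment Plant→Sub4→Sub1→City: bottleneck 2, flow now 2.
Augment Plant→Sub2→Bus2→City: bottleneck 5, flow now 7.
Augment Plant→Bus3→Bus2→City: bottleneck 4, flow now 11.
No augmenting path remains; maximum flow = 11.
By max-flow min-cut, the minimum cut capacity equals the max flow.
In the residual graph, reachable from Plant: {Plant, Sub4, Bus3, Sub1}.
Min-cut edges: Plant→Sub2 (5), Bus3→Bus2 (4), Sub1→City (2); capacity 5 + 4 + 2 = 11.

11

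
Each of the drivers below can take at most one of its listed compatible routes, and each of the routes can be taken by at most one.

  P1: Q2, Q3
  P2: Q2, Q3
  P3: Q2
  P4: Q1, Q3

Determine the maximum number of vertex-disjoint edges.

Unit-capacity flow: source→left, listed edges, right→sink; max matching = max flow.
Augmenting path P1→Q2 (+1); matched 1.
Augmenting path P2→Q3 (+1); matched 2.
Augmenting path P4→Q1 (+1); matched 3.
No augmenting path remains; maximum matching = 3.
König certificate: {P4, Q2, Q3} is a vertex cover of size 3 (every listed pair touches it), so no matching can be larger.

3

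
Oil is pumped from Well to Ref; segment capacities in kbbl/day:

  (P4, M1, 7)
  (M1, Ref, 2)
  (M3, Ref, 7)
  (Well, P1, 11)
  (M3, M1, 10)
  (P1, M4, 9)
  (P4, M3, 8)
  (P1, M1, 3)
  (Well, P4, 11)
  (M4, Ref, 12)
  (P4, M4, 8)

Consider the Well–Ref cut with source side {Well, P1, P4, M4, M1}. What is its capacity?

Edges leaving {Well, P1, P4, M4, M1}: P4→M3 (8), M4→Ref (12), M1→Ref (2).
Cut capacity = 8 + 12 + 2 = 22.

22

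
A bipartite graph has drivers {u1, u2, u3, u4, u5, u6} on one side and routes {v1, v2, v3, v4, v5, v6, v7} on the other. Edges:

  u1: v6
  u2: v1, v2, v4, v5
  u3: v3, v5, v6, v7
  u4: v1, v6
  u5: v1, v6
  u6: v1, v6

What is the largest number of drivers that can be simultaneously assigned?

Unit-capacity flow: source→left, listed edges, right→sink; max matching = max flow.
Augmenting path u1→v6 (+1); matched 1.
Augmenting path u2→v1 (+1); matched 2.
Augmenting path u3→v3 (+1); matched 3.
Augmenting path u4→v1→u2→v2 (+1); matched 4.
No augmenting path remains; maximum matching = 4.
König certificate: {u2, u3, v1, v6} is a vertex cover of size 4 (every listed pair touches it), so no matching can be larger.

4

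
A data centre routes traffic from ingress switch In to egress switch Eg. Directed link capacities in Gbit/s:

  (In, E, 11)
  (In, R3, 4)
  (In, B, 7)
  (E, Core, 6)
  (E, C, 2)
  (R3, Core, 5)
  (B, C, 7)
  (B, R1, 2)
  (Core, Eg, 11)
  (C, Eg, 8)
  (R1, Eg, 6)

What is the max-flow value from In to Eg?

Augment In→E→Core→Eg: bottleneck 6, flow now 6.
Augment In→E→C→Eg: bottleneck 2, flow now 8.
Augment In→R3→Core→Eg: bottleneck 4, flow now 12.
Augment In→B→C→Eg: bottleneck 6, flow now 18.
Augment In→B→R1→Eg: bottleneck 1, flow now 19.
No augmenting path remains; maximum flow = 19.
In the residual graph, reachable from In: {In, E}.
Min-cut edges: In→R3 (4), In→B (7), E→Core (6), E→C (2); capacity 4 + 7 + 6 + 2 = 19.
This cut is saturated, so no flow can exceed 19.

19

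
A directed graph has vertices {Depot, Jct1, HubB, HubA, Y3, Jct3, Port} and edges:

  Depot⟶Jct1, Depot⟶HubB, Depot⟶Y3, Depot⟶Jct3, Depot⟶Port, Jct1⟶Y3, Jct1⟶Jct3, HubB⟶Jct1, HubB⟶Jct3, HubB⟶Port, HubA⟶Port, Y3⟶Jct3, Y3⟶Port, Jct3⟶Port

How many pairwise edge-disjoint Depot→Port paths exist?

4

Assign every edge capacity 1; by Menger, the answer equals the max flow.
Path Depot→Port (+1); total 1.
Path Depot→HubB→Port (+1); total 2.
Path Depot→Y3→Port (+1); total 3.
Path Depot→Jct3→Port (+1); total 4.
No residual Depot→Port path; max flow = 4.
Certifying cut of size 4: {Depot→HubB, Depot→Port, Jct3→Port, Y3→Port}.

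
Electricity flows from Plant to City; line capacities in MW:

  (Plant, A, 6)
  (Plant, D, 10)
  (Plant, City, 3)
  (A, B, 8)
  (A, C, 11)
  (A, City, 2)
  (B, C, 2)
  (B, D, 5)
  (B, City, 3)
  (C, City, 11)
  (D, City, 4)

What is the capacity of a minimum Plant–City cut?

13

Augment Plant→City: bottleneck 3, flow now 3.
Augment Plant→A→City: bottleneck 2, flow now 5.
Augment Plant→D→City: bottleneck 4, flow now 9.
Augment Plant→A→B→City: bottleneck 3, flow now 12.
Augment Plant→A→C→City: bottleneck 1, flow now 13.
No augmenting path remains; maximum flow = 13.
By max-flow min-cut, the minimum cut capacity equals the max flow.
In the residual graph, reachable from Plant: {Plant, D}.
Min-cut edges: Plant→A (6), Plant→City (3), D→City (4); capacity 6 + 3 + 4 = 13.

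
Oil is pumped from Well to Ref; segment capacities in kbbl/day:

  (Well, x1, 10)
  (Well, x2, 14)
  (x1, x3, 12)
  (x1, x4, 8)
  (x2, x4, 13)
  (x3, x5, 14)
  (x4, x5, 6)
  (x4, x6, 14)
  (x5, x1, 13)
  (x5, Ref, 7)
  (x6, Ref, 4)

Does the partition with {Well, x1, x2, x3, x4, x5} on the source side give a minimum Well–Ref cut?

No — its capacity is 21, but the minimum cut has capacity 11.

Given cut capacity: 14 + 7 = 21.
Augment Well→x1→x3→x5→Ref: bottleneck 7, flow now 7.
Augment Well→x1→x4→x6→Ref: bottleneck 3, flow now 10.
Augment Well→x2→x4→x6→Ref: bottleneck 1, flow now 11.
No augmenting path remains; maximum flow = 11.
In the residual graph, reachable from Well: {Well, x1, x2, x3, x4, x5, x6}.
Min-cut edges: x5→Ref (7), x6→Ref (4); capacity 7 + 4 = 11.
Cut capacity 21 exceeds the max flow 11, so it is not minimum.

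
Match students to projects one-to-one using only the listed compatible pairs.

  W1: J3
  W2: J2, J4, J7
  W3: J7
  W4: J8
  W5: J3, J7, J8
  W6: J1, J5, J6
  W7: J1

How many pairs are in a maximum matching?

6

Unit-capacity flow: source→left, listed edges, right→sink; max matching = max flow.
Augmenting path W1→J3 (+1); matched 1.
Augmenting path W2→J2 (+1); matched 2.
Augmenting path W3→J7 (+1); matched 3.
Augmenting path W4→J8 (+1); matched 4.
Augmenting path W6→J1 (+1); matched 5.
Augmenting path W7→J1→W6→J5 (+1); matched 6.
No augmenting path remains; maximum matching = 6.
König certificate: {W2, W6, W7, J3, J7, J8} is a vertex cover of size 6 (every listed pair touches it), so no matching can be larger.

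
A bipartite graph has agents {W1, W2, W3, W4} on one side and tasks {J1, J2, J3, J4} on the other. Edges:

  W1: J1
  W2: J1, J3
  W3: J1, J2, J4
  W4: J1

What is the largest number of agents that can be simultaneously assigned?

3

Unit-capacity flow: source→left, listed edges, right→sink; max matching = max flow.
Augmenting path W1→J1 (+1); matched 1.
Augmenting path W2→J3 (+1); matched 2.
Augmenting path W3→J2 (+1); matched 3.
No augmenting path remains; maximum matching = 3.
König certificate: {W2, W3, J1} is a vertex cover of size 3 (every listed pair touches it), so no matching can be larger.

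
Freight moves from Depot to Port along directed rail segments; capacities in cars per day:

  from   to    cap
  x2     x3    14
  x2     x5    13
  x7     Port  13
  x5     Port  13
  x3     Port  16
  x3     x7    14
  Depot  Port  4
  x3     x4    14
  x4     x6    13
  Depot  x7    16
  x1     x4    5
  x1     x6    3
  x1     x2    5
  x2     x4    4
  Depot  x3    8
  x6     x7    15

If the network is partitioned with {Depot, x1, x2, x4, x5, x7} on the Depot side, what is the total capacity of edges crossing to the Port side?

68

Edges leaving {Depot, x1, x2, x4, x5, x7}: Depot→x3 (8), Depot→Port (4), x1→x6 (3), x2→x3 (14), x4→x6 (13), x5→Port (13), x7→Port (13).
Cut capacity = 8 + 4 + 3 + 14 + 13 + 13 + 13 = 68.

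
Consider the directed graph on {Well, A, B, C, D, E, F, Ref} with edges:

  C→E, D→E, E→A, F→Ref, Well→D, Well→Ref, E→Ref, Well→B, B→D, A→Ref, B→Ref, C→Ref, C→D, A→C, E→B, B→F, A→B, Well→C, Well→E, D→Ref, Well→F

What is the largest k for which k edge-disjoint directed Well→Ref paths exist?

6

Assign every edge capacity 1; by Menger, the answer equals the max flow.
Path Well→Ref (+1); total 1.
Path Well→B→Ref (+1); total 2.
Path Well→C→Ref (+1); total 3.
Path Well→D→Ref (+1); total 4.
Path Well→E→Ref (+1); total 5.
Path Well→F→Ref (+1); total 6.
No residual Well→Ref path; max flow = 6.
Certifying cut of size 6: {Well→B, Well→C, Well→D, Well→E, Well→F, Well→Ref}.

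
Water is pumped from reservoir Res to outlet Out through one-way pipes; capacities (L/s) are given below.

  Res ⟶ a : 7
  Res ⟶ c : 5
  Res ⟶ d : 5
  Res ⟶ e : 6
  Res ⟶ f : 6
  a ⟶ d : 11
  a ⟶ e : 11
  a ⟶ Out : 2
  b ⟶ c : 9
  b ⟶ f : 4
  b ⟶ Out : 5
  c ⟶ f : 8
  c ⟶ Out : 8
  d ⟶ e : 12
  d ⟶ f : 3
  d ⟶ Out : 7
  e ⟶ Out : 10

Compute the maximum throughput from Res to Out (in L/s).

23

Augment Res→a→Out: bottleneck 2, flow now 2.
Augment Res→c→Out: bottleneck 5, flow now 7.
Augment Res→d→Out: bottleneck 5, flow now 12.
Augment Res→e→Out: bottleneck 6, flow now 18.
Augment Res→a→d→Out: bottleneck 2, flow now 20.
Augment Res→a→e→Out: bottleneck 3, flow now 23.
No augmenting path remains; maximum flow = 23.
In the residual graph, reachable from Res: {Res, f}.
Min-cut edges: Res→a (7), Res→c (5), Res→d (5), Res→e (6); capacity 7 + 5 + 5 + 6 = 23.
This cut is saturated, so no flow can exceed 23.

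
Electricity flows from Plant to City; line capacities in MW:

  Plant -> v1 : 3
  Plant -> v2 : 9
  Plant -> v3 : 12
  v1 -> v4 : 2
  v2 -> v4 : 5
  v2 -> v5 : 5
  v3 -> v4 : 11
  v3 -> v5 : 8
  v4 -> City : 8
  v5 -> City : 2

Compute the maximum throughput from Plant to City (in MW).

Augment Plant→v1→v4→City: bottleneck 2, flow now 2.
Augment Plant→v2→v4→City: bottleneck 5, flow now 7.
Augment Plant→v2→v5→City: bottleneck 2, flow now 9.
Augment Plant→v3→v4→City: bottleneck 1, flow now 10.
No augmenting path remains; maximum flow = 10.
In the residual graph, reachable from Plant: {Plant, v1, v2, v3, v4, v5}.
Min-cut edges: v4→City (8), v5→City (2); capacity 8 + 2 = 10.
This cut is saturated, so no flow can exceed 10.

10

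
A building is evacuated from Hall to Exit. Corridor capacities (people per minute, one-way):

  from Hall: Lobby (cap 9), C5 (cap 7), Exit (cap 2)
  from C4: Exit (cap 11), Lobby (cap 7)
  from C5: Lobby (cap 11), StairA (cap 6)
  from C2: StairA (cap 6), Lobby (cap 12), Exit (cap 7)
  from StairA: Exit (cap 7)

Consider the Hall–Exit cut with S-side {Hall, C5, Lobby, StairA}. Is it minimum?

No — its capacity is 9, but the minimum cut has capacity 8.

Given cut capacity: 2 + 7 = 9.
Augment Hall→Exit: bottleneck 2, flow now 2.
Augment Hall→C5→StairA→Exit: bottleneck 6, flow now 8.
No augmenting path remains; maximum flow = 8.
In the residual graph, reachable from Hall: {Hall, C5, Lobby}.
Min-cut edges: Hall→Exit (2), C5→StairA (6); capacity 2 + 6 = 8.
Cut capacity 9 exceeds the max flow 8, so it is not minimum.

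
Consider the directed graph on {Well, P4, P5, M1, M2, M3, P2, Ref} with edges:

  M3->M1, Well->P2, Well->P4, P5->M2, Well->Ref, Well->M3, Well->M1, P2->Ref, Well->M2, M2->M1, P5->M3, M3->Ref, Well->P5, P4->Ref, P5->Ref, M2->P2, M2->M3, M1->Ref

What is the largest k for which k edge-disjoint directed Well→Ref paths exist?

Assign every edge capacity 1; by Menger, the answer equals the max flow.
Path Well→Ref (+1); total 1.
Path Well→P4→Ref (+1); total 2.
Path Well→P5→Ref (+1); total 3.
Path Well→M1→Ref (+1); total 4.
Path Well→M3→Ref (+1); total 5.
Path Well→P2→Ref (+1); total 6.
No residual Well→Ref path; max flow = 6.
Certifying cut of size 6: {M1→Ref, M3→Ref, P2→Ref, Well→P4, Well→P5, Well→Ref}.

6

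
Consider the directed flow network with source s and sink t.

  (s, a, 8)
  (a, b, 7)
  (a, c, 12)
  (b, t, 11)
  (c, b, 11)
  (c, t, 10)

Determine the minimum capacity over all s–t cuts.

8

Augment s→a→b→t: bottleneck 7, flow now 7.
Augment s→a→c→t: bottleneck 1, flow now 8.
No augmenting path remains; maximum flow = 8.
By max-flow min-cut, the minimum cut capacity equals the max flow.
In the residual graph, reachable from s: {s}.
Min-cut edges: s→a (8); capacity 8 = 8.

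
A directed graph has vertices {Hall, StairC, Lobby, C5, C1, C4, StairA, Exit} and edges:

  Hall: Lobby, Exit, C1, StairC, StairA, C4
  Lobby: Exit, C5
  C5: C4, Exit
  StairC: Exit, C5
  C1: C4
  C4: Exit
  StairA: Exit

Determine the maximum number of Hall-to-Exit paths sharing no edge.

5

Assign every edge capacity 1; by Menger, the answer equals the max flow.
Path Hall→Exit (+1); total 1.
Path Hall→StairC→Exit (+1); total 2.
Path Hall→Lobby→Exit (+1); total 3.
Path Hall→C4→Exit (+1); total 4.
Path Hall→StairA→Exit (+1); total 5.
No residual Hall→Exit path; max flow = 5.
Certifying cut of size 5: {C4→Exit, Hall→Exit, Hall→Lobby, Hall→StairA, Hall→StairC}.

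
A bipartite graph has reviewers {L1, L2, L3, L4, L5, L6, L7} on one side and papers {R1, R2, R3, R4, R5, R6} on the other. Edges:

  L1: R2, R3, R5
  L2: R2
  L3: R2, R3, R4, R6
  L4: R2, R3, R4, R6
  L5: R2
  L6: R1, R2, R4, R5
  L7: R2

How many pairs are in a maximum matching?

Unit-capacity flow: source→left, listed edges, right→sink; max matching = max flow.
Augmenting path L1→R2 (+1); matched 1.
Augmenting path L3→R3 (+1); matched 2.
Augmenting path L4→R4 (+1); matched 3.
Augmenting path L6→R1 (+1); matched 4.
Augmenting path L2→R2→L1→R5 (+1); matched 5.
No augmenting path remains; maximum matching = 5.
König certificate: {L1, L3, L4, L6, R2} is a vertex cover of size 5 (every listed pair touches it), so no matching can be larger.

5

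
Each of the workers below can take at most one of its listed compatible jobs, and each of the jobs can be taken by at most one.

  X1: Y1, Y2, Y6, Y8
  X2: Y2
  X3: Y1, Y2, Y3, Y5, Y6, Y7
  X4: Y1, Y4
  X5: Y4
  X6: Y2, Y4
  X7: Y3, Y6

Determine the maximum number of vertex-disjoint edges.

Unit-capacity flow: source→left, listed edges, right→sink; max matching = max flow.
Augmenting path X1→Y1 (+1); matched 1.
Augmenting path X2→Y2 (+1); matched 2.
Augmenting path X3→Y3 (+1); matched 3.
Augmenting path X4→Y4 (+1); matched 4.
Augmenting path X7→Y6 (+1); matched 5.
Augmenting path X5→Y4→X4→Y1→X1→Y8 (+1); matched 6.
No augmenting path remains; maximum matching = 6.
König certificate: {X1, X3, X4, X7, Y2, Y4} is a vertex cover of size 6 (every listed pair touches it), so no matching can be larger.

6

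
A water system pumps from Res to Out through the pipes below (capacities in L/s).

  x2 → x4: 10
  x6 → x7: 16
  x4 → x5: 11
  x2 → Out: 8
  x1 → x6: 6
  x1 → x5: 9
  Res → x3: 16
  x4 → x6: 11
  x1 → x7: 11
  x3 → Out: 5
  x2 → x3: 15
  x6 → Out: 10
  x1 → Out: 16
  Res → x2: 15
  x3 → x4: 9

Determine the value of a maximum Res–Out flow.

Augment Res→x2→Out: bottleneck 8, flow now 8.
Augment Res→x3→Out: bottleneck 5, flow now 13.
Augment Res→x2→x4→x6→Out: bottleneck 7, flow now 20.
Augment Res→x3→x4→x6→Out: bottleneck 3, flow now 23.
No augmenting path remains; maximum flow = 23.
In the residual graph, reachable from Res: {Res, x2, x3, x4, x5, x6, x7}.
Min-cut edges: x2→Out (8), x3→Out (5), x6→Out (10); capacity 8 + 5 + 10 = 23.
This cut is saturated, so no flow can exceed 23.

23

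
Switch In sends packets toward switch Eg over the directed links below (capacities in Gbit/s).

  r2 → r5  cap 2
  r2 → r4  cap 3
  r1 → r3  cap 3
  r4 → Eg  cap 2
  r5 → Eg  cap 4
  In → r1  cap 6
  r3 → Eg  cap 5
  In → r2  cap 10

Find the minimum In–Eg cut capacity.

7

Augment In→r1→r3→Eg: bottleneck 3, flow now 3.
Augment In→r2→r4→Eg: bottleneck 2, flow now 5.
Augment In→r2→r5→Eg: bottleneck 2, flow now 7.
No augmenting path remains; maximum flow = 7.
By max-flow min-cut, the minimum cut capacity equals the max flow.
In the residual graph, reachable from In: {In, r1, r2, r4}.
Min-cut edges: r1→r3 (3), r2→r5 (2), r4→Eg (2); capacity 3 + 2 + 2 = 7.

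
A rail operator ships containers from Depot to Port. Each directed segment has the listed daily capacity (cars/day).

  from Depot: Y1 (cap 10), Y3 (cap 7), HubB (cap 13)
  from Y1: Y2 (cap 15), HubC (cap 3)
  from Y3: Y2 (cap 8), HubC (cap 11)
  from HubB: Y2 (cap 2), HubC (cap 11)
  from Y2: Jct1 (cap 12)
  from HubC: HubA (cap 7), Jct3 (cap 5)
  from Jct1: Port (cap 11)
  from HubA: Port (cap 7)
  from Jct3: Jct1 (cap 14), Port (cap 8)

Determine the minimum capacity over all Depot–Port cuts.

Augment Depot→Y1→Y2→Jct1→Port: bottleneck 10, flow now 10.
Augment Depot→Y3→Y2→Jct1→Port: bottleneck 1, flow now 11.
Augment Depot→Y3→HubC→HubA→Port: bottleneck 6, flow now 17.
Augment Depot→HubB→HubC→HubA→Port: bottleneck 1, flow now 18.
Augment Depot→HubB→HubC→Jct3→Port: bottleneck 5, flow now 23.
No augmenting path remains; maximum flow = 23.
By max-flow min-cut, the minimum cut capacity equals the max flow.
In the residual graph, reachable from Depot: {Depot, Y1, Y3, HubB, Y2, HubC, Jct1}.
Min-cut edges: HubC→HubA (7), HubC→Jct3 (5), Jct1→Port (11); capacity 7 + 5 + 11 = 23.

23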